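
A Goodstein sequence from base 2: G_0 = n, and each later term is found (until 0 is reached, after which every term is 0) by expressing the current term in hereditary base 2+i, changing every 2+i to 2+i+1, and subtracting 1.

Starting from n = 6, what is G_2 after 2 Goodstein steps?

257

G_0 = 6. HB_2(6) = 2^2 + 2. Bump = 30. G_1 = 29.
G_1 = 29. HB_3(29) = 3^3 + 2. Bump = 258. G_2 = 257.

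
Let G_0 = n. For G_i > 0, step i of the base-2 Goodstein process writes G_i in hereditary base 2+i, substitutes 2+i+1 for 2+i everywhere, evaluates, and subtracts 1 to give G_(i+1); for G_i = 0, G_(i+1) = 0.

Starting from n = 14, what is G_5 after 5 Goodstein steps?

5862840

step 0: 14 = 2^(2 + 1) + 2^2 + 2; sub 3 for 2: 3^(3 + 1) + 3^3 + 3; = 111; G_1 = 111−1 = 110
step 1: 110 = 3^(3 + 1) + 3^3 + 2; sub 4 for 3: 4^(4 + 1) + 4^4 + 2; = 1282; G_2 = 1282−1 = 1281
step 2: 1281 = 4^(4 + 1) + 4^4 + 1; sub 5 for 4: 5^(5 + 1) + 5^5 + 1; = 18751; G_3 = 18751−1 = 18750
step 3: 18750 = 5^(5 + 1) + 5^5; sub 6 for 5: 6^(6 + 1) + 6^6; = 326592; G_4 = 326592−1 = 326591
step 4: 326591 = 6^(6 + 1) + 5·6^5 + 5·6^4 + 5·6^3 + 5·6^2 + 5·6 + 5; sub 7 for 6: 7^(7 + 1) + 5·7^5 + 5·7^4 + 5·7^3 + 5·7^2 + 5·7 + 5; = 5862841; G_5 = 5862841−1 = 5862840
step 5: 5862840 = 7^(7 + 1) + 5·7^5 + 5·7^4 + 5·7^3 + 5·7^2 + 5·7 + 4; sub 8 for 7: 8^(8 + 1) + 5·8^5 + 5·8^4 + 5·8^3 + 5·8^2 + 5·8 + 4; = 134404972; G_6 = 134404972−1 = 134404971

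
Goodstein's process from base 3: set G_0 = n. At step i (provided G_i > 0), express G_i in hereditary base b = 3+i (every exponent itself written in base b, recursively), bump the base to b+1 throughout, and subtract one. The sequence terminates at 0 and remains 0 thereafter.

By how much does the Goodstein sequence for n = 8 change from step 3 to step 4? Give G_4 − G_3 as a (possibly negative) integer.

(0) 8|_3 = 2·3 + 2 ↦ 2·4 + 2|_4 = 10 ⇒ 9
(1) 9|_4 = 2·4 + 1 ↦ 2·5 + 1|_5 = 11 ⇒ 10
(2) 10|_5 = 2·5 ↦ 2·6|_6 = 12 ⇒ 11
(3) 11|_6 = 6 + 5 ↦ 7 + 5|_7 = 12 ⇒ 11

0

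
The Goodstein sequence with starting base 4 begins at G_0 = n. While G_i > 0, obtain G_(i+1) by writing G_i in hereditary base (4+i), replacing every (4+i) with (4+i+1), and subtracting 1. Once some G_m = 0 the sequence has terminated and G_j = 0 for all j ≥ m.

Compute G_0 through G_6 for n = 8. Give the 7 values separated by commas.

8, 9, 9, 9, 9, 9, 9

[0] 8 ≡ 2·4 (base 4). Lift 5: 10. −1: 9.
[1] 9 ≡ 5 + 4 (base 5). Lift 6: 10. −1: 9.
[2] 9 ≡ 6 + 3 (base 6). Lift 7: 10. −1: 9.
[3] 9 ≡ 7 + 2 (base 7). Lift 8: 10. −1: 9.
[4] 9 ≡ 8 + 1 (base 8). Lift 9: 10. −1: 9.
[5] 9 ≡ 9 (base 9). Lift 10: 10. −1: 9.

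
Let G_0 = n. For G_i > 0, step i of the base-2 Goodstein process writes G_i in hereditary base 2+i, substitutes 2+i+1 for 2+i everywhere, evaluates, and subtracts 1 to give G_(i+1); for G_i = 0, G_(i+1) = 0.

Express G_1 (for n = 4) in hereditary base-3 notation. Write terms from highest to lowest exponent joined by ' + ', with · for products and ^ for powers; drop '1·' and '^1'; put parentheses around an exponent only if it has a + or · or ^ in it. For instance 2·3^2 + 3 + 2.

step 0: 4 = 2^2; sub 3 for 2: 3^3; = 27; G_1 = 27−1 = 26
step 1: 26 = 2·3^2 + 2·3 + 2; sub 4 for 3: 2·4^2 + 2·4 + 2; = 42; G_2 = 42−1 = 41

2·3^2 + 2·3 + 2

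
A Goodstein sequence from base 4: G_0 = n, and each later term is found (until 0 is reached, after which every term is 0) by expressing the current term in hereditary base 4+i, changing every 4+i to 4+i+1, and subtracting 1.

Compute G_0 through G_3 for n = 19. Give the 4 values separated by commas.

19, 27, 37, 49

G_0 = 19. HB_4(19) = 4^2 + 3. Bump = 28. G_1 = 27.
G_1 = 27. HB_5(27) = 5^2 + 2. Bump = 38. G_2 = 37.
G_2 = 37. HB_6(37) = 6^2 + 1. Bump = 50. G_3 = 49.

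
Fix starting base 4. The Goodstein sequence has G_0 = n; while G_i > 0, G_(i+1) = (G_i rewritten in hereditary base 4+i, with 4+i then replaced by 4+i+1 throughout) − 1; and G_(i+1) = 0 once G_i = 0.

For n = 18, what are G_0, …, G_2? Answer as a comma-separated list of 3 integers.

[0] 18 ≡ 4^2 + 2 (base 4). Lift 5: 27. −1: 26.
[1] 26 ≡ 5^2 + 1 (base 5). Lift 6: 37. −1: 36.

18, 26, 36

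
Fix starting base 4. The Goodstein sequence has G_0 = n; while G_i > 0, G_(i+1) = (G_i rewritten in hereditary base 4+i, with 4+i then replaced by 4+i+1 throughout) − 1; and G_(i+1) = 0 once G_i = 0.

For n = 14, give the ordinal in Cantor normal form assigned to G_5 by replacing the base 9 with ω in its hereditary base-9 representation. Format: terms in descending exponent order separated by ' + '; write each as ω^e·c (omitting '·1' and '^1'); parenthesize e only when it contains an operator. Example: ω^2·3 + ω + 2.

ω·2 + 4

base 4: 14 = 3·4 + 2; at 5: 3·5 + 2 = 17; next = 16
base 5: 16 = 3·5 + 1; at 6: 3·6 + 1 = 19; next = 18
base 6: 18 = 3·6; at 7: 3·7 = 21; next = 20
base 7: 20 = 2·7 + 6; at 8: 2·8 + 6 = 22; next = 21
base 8: 21 = 2·8 + 5; at 9: 2·9 + 5 = 23; next = 22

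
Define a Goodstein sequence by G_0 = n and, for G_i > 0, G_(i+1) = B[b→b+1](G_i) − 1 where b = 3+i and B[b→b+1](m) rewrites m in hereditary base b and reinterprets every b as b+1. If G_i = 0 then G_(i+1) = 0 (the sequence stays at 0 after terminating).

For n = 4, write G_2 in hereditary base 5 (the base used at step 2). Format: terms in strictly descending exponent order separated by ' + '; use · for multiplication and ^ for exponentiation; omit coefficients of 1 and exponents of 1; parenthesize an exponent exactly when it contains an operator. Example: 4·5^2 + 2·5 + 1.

4

(0) 4|_3 = 3 + 1 ↦ 4 + 1|_4 = 5 ⇒ 4
(1) 4|_4 = 4 ↦ 5|_5 = 5 ⇒ 4
(2) 4|_5 = 4 ↦ 4|_6 = 4 ⇒ 3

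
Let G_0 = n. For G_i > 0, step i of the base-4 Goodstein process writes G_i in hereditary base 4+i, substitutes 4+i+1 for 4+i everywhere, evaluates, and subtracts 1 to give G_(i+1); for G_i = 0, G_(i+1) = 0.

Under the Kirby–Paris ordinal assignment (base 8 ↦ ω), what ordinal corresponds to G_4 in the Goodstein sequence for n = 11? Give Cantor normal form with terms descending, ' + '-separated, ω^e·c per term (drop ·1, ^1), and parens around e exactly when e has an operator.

[0] 11 ≡ 2·4 + 3 (base 4). Lift 5: 13. −1: 12.
[1] 12 ≡ 2·5 + 2 (base 5). Lift 6: 14. −1: 13.
[2] 13 ≡ 2·6 + 1 (base 6). Lift 7: 15. −1: 14.
[3] 14 ≡ 2·7 (base 7). Lift 8: 16. −1: 15.
[4] 15 ≡ 8 + 7 (base 8). Lift 9: 16. −1: 15.

ω + 7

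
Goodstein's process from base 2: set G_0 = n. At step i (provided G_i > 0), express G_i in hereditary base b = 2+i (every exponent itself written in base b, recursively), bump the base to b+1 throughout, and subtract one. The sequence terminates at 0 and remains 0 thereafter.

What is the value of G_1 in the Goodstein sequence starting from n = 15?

111

G_0=15  [base 2] 2^(2 + 1) + 2^2 + 2 + 1  →[2↦3]→  3^(3 + 1) + 3^3 + 3 + 1 = 112  −1 ⇒ G_1=111
G_1=111  [base 3] 3^(3 + 1) + 3^3 + 3  →[3↦4]→  4^(4 + 1) + 4^4 + 4 = 1284  −1 ⇒ G_2=1283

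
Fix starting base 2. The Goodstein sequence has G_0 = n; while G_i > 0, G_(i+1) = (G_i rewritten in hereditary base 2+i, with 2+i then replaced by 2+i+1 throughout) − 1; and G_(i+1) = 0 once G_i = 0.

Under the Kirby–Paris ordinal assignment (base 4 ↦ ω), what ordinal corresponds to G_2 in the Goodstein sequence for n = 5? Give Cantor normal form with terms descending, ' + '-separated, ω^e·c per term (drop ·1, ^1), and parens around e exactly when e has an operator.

ω^3·3 + ω^2·3 + ω·3 + 3

base 2: 5 = 2^2 + 1; at 3: 3^3 + 1 = 28; next = 27
base 3: 27 = 3^3; at 4: 4^4 = 256; next = 255
base 4: 255 = 3·4^3 + 3·4^2 + 3·4 + 3; at 5: 3·5^3 + 3·5^2 + 3·5 + 3 = 468; next = 467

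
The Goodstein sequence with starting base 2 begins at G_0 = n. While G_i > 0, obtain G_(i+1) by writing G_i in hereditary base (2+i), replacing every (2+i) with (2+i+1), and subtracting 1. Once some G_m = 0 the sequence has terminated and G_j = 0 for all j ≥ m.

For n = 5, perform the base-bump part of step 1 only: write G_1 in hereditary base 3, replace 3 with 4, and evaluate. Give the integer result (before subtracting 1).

(0) 5|_2 = 2^2 + 1 ↦ 3^3 + 1|_3 = 28 ⇒ 27
(1) 27|_3 = 3^3 ↦ 4^4|_4 = 256 ⇒ 255

256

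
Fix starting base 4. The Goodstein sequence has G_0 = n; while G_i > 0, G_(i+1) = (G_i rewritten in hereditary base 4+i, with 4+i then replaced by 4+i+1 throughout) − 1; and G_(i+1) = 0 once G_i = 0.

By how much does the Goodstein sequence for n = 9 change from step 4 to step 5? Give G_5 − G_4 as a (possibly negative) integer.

step 0: 9 = 2·4 + 1; sub 5 for 4: 2·5 + 1; = 11; G_1 = 11−1 = 10
step 1: 10 = 2·5; sub 6 for 5: 2·6; = 12; G_2 = 12−1 = 11
step 2: 11 = 6 + 5; sub 7 for 6: 7 + 5; = 12; G_3 = 12−1 = 11
step 3: 11 = 7 + 4; sub 8 for 7: 8 + 4; = 12; G_4 = 12−1 = 11
step 4: 11 = 8 + 3; sub 9 for 8: 9 + 3; = 12; G_5 = 12−1 = 11

0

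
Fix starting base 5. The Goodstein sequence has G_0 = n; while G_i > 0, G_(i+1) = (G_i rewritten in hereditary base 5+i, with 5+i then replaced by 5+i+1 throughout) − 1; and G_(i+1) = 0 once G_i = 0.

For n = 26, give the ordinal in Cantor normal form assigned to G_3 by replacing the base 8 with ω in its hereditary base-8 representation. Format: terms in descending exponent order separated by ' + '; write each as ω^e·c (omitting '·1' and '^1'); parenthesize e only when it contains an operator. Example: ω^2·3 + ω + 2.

ω·6 + 5

G_0=26  [base 5] 5^2 + 1  →[5↦6]→  6^2 + 1 = 37  −1 ⇒ G_1=36
G_1=36  [base 6] 6^2  →[6↦7]→  7^2 = 49  −1 ⇒ G_2=48
G_2=48  [base 7] 6·7 + 6  →[7↦8]→  6·8 + 6 = 54  −1 ⇒ G_3=53
G_3=53  [base 8] 6·8 + 5  →[8↦9]→  6·9 + 5 = 59  −1 ⇒ G_4=58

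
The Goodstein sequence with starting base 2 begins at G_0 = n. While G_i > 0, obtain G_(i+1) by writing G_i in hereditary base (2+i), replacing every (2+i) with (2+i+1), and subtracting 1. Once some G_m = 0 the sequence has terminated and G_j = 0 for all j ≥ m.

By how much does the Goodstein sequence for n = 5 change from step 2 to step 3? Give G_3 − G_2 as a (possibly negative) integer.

212

step 0: 5 = 2^2 + 1; sub 3 for 2: 3^3 + 1; = 28; G_1 = 28−1 = 27
step 1: 27 = 3^3; sub 4 for 3: 4^4; = 256; G_2 = 256−1 = 255
step 2: 255 = 3·4^3 + 3·4^2 + 3·4 + 3; sub 5 for 4: 3·5^3 + 3·5^2 + 3·5 + 3; = 468; G_3 = 468−1 = 467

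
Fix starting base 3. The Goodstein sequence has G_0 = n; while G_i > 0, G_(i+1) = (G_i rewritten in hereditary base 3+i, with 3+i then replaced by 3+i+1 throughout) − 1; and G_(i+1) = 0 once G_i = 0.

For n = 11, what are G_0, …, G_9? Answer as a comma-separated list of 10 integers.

11, 17, 25, 35, 39, 43, 47, 51, 55, 59

i=0: 11 = 3^2 + 2 (b=3); 3→4: 4^2 + 2 = 18; 18−1 = 17
i=1: 17 = 4^2 + 1 (b=4); 4→5: 5^2 + 1 = 26; 26−1 = 25
i=2: 25 = 5^2 (b=5); 5→6: 6^2 = 36; 36−1 = 35
i=3: 35 = 5·6 + 5 (b=6); 6→7: 5·7 + 5 = 40; 40−1 = 39
i=4: 39 = 5·7 + 4 (b=7); 7→8: 5·8 + 4 = 44; 44−1 = 43
i=5: 43 = 5·8 + 3 (b=8); 8→9: 5·9 + 3 = 48; 48−1 = 47
i=6: 47 = 5·9 + 2 (b=9); 9→10: 5·10 + 2 = 52; 52−1 = 51
i=7: 51 = 5·10 + 1 (b=10); 10→11: 5·11 + 1 = 56; 56−1 = 55
i=8: 55 = 5·11 (b=11); 11→12: 5·12 = 60; 60−1 = 59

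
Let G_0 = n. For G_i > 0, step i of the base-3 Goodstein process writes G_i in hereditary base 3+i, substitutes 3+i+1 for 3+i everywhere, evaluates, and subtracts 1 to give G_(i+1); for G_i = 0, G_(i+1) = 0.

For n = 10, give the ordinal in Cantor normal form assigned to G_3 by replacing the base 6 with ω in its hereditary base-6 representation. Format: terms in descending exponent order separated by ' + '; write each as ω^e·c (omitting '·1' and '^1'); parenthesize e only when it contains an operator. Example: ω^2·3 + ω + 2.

base 3: 10 = 3^2 + 1; at 4: 4^2 + 1 = 17; next = 16
base 4: 16 = 4^2; at 5: 5^2 = 25; next = 24
base 5: 24 = 4·5 + 4; at 6: 4·6 + 4 = 28; next = 27
base 6: 27 = 4·6 + 3; at 7: 4·7 + 3 = 31; next = 30

ω·4 + 3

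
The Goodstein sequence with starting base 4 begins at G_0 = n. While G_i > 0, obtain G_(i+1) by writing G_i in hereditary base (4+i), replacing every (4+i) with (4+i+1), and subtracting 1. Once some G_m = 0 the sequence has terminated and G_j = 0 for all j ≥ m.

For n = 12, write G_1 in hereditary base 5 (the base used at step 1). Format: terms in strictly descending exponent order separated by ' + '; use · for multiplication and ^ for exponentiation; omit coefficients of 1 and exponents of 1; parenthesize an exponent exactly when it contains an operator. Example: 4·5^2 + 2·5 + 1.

G_0=12  [base 4] 3·4  →[4↦5]→  3·5 = 15  −1 ⇒ G_1=14
G_1=14  [base 5] 2·5 + 4  →[5↦6]→  2·6 + 4 = 16  −1 ⇒ G_2=15

2·5 + 4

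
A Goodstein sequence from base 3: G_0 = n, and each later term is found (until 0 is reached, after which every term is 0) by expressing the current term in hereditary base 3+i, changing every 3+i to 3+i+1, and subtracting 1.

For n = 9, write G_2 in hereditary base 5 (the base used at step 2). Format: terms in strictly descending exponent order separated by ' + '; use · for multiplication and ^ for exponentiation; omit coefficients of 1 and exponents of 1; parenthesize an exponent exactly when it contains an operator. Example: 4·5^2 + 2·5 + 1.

3·5 + 2

G_0=9  [base 3] 3^2  →[3↦4]→  4^2 = 16  −1 ⇒ G_1=15
G_1=15  [base 4] 3·4 + 3  →[4↦5]→  3·5 + 3 = 18  −1 ⇒ G_2=17
G_2=17  [base 5] 3·5 + 2  →[5↦6]→  3·6 + 2 = 20  −1 ⇒ G_3=19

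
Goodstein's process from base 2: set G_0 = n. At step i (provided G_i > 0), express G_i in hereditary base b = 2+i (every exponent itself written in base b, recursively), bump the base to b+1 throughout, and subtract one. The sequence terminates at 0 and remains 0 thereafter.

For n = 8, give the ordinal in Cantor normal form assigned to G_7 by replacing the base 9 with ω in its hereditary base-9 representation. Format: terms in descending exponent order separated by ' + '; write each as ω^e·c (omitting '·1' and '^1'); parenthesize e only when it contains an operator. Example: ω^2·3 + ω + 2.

base 2: 8 = 2^(2 + 1); at 3: 3^(3 + 1) = 81; next = 80
base 3: 80 = 2·3^3 + 2·3^2 + 2·3 + 2; at 4: 2·4^4 + 2·4^2 + 2·4 + 2 = 554; next = 553
base 4: 553 = 2·4^4 + 2·4^2 + 2·4 + 1; at 5: 2·5^5 + 2·5^2 + 2·5 + 1 = 6311; next = 6310
base 5: 6310 = 2·5^5 + 2·5^2 + 2·5; at 6: 2·6^6 + 2·6^2 + 2·6 = 93396; next = 93395
base 6: 93395 = 2·6^6 + 2·6^2 + 6 + 5; at 7: 2·7^7 + 2·7^2 + 7 + 5 = 1647196; next = 1647195
base 7: 1647195 = 2·7^7 + 2·7^2 + 7 + 4; at 8: 2·8^8 + 2·8^2 + 8 + 4 = 33554572; next = 33554571
base 8: 33554571 = 2·8^8 + 2·8^2 + 8 + 3; at 9: 2·9^9 + 2·9^2 + 9 + 3 = 774841152; next = 774841151
base 9: 774841151 = 2·9^9 + 2·9^2 + 9 + 2; at 10: 2·10^10 + 2·10^2 + 10 + 2 = 20000000212; next = 20000000211

ω^ω·2 + ω^2·2 + ω + 2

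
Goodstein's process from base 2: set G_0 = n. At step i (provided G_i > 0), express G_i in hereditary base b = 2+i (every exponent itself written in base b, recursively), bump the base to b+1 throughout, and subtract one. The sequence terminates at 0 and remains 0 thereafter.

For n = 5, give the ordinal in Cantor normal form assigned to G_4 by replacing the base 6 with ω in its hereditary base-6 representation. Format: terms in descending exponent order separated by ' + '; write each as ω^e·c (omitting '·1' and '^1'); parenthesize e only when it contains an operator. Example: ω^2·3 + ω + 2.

ω^3·3 + ω^2·3 + ω·3 + 1

(0) 5|_2 = 2^2 + 1 ↦ 3^3 + 1|_3 = 28 ⇒ 27
(1) 27|_3 = 3^3 ↦ 4^4|_4 = 256 ⇒ 255
(2) 255|_4 = 3·4^3 + 3·4^2 + 3·4 + 3 ↦ 3·5^3 + 3·5^2 + 3·5 + 3|_5 = 468 ⇒ 467
(3) 467|_5 = 3·5^3 + 3·5^2 + 3·5 + 2 ↦ 3·6^3 + 3·6^2 + 3·6 + 2|_6 = 776 ⇒ 775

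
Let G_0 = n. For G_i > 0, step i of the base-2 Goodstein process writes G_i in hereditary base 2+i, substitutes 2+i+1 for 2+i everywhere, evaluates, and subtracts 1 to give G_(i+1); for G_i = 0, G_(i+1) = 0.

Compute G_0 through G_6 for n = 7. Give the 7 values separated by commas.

7, 30, 259, 3127, 46657, 823543, 16777215

step 0: 7 = 2^2 + 2 + 1; sub 3 for 2: 3^3 + 3 + 1; = 31; G_1 = 31−1 = 30
step 1: 30 = 3^3 + 3; sub 4 for 3: 4^4 + 4; = 260; G_2 = 260−1 = 259
step 2: 259 = 4^4 + 3; sub 5 for 4: 5^5 + 3; = 3128; G_3 = 3128−1 = 3127
step 3: 3127 = 5^5 + 2; sub 6 for 5: 6^6 + 2; = 46658; G_4 = 46658−1 = 46657
step 4: 46657 = 6^6 + 1; sub 7 for 6: 7^7 + 1; = 823544; G_5 = 823544−1 = 823543
step 5: 823543 = 7^7; sub 8 for 7: 8^8; = 16777216; G_6 = 16777216−1 = 16777215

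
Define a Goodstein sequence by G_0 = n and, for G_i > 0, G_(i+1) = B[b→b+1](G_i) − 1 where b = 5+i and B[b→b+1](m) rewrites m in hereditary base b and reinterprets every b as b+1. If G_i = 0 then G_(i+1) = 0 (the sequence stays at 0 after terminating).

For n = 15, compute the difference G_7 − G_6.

(0) 15|_5 = 3·5 ↦ 3·6|_6 = 18 ⇒ 17
(1) 17|_6 = 2·6 + 5 ↦ 2·7 + 5|_7 = 19 ⇒ 18
(2) 18|_7 = 2·7 + 4 ↦ 2·8 + 4|_8 = 20 ⇒ 19
(3) 19|_8 = 2·8 + 3 ↦ 2·9 + 3|_9 = 21 ⇒ 20
(4) 20|_9 = 2·9 + 2 ↦ 2·10 + 2|_10 = 22 ⇒ 21
(5) 21|_10 = 2·10 + 1 ↦ 2·11 + 1|_11 = 23 ⇒ 22
(6) 22|_11 = 2·11 ↦ 2·12|_12 = 24 ⇒ 23

1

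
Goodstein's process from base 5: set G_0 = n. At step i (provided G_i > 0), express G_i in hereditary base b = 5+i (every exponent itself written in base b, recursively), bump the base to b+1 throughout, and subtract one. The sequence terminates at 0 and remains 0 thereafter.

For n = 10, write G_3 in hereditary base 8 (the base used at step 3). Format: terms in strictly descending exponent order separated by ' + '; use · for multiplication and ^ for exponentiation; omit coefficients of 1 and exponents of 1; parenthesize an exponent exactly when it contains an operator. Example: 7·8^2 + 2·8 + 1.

8 + 3

G_0 = 10. HB_5(10) = 2·5. Bump = 12. G_1 = 11.
G_1 = 11. HB_6(11) = 6 + 5. Bump = 12. G_2 = 11.
G_2 = 11. HB_7(11) = 7 + 4. Bump = 12. G_3 = 11.
G_3 = 11. HB_8(11) = 8 + 3. Bump = 12. G_4 = 11.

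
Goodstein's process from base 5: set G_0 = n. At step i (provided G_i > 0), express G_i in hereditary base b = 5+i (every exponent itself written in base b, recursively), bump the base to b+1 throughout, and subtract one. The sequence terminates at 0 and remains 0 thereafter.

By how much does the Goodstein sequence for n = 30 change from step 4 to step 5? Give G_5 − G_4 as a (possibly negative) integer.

G_0 = 30. HB_5(30) = 5^2 + 5. Bump = 42. G_1 = 41.
G_1 = 41. HB_6(41) = 6^2 + 5. Bump = 54. G_2 = 53.
G_2 = 53. HB_7(53) = 7^2 + 4. Bump = 68. G_3 = 67.
G_3 = 67. HB_8(67) = 8^2 + 3. Bump = 84. G_4 = 83.
G_4 = 83. HB_9(83) = 9^2 + 2. Bump = 102. G_5 = 101.

18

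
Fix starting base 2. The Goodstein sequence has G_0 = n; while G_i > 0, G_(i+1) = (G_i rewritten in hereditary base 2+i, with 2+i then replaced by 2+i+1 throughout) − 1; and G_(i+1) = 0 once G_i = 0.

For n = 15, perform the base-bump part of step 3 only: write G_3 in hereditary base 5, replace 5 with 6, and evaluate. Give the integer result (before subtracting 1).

326594

[0] 15 ≡ 2^(2 + 1) + 2^2 + 2 + 1 (base 2). Lift 3: 112. −1: 111.
[1] 111 ≡ 3^(3 + 1) + 3^3 + 3 (base 3). Lift 4: 1284. −1: 1283.
[2] 1283 ≡ 4^(4 + 1) + 4^4 + 3 (base 4). Lift 5: 18753. −1: 18752.
[3] 18752 ≡ 5^(5 + 1) + 5^5 + 2 (base 5). Lift 6: 326594. −1: 326593.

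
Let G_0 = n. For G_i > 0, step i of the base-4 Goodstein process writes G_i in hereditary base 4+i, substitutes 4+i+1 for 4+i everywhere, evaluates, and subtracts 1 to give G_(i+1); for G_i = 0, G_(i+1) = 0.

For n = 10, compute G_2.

12

10 —HB4→ 2·4 + 2 —bump→ 2·5 + 2 = 12 —(−1)→ 11
11 —HB5→ 2·5 + 1 —bump→ 2·6 + 1 = 13 —(−1)→ 12
12 —HB6→ 2·6 —bump→ 2·7 = 14 —(−1)→ 13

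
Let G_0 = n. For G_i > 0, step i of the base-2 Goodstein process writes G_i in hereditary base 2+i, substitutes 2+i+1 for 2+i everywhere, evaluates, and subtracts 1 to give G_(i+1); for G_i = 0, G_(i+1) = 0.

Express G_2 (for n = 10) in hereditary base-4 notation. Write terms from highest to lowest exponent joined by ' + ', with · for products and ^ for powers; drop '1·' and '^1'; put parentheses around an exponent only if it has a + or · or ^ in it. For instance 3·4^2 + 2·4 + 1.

(0) 10|_2 = 2^(2 + 1) + 2 ↦ 3^(3 + 1) + 3|_3 = 84 ⇒ 83
(1) 83|_3 = 3^(3 + 1) + 2 ↦ 4^(4 + 1) + 2|_4 = 1026 ⇒ 1025
(2) 1025|_4 = 4^(4 + 1) + 1 ↦ 5^(5 + 1) + 1|_5 = 15626 ⇒ 15625

4^(4 + 1) + 1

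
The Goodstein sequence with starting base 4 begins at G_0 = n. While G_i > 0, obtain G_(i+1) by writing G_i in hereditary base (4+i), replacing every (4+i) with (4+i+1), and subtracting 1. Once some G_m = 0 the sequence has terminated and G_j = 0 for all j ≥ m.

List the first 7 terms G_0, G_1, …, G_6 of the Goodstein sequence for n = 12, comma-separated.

12 —HB4→ 3·4 —bump→ 3·5 = 15 —(−1)→ 14
14 —HB5→ 2·5 + 4 —bump→ 2·6 + 4 = 16 —(−1)→ 15
15 —HB6→ 2·6 + 3 —bump→ 2·7 + 3 = 17 —(−1)→ 16
16 —HB7→ 2·7 + 2 —bump→ 2·8 + 2 = 18 —(−1)→ 17
17 —HB8→ 2·8 + 1 —bump→ 2·9 + 1 = 19 —(−1)→ 18
18 —HB9→ 2·9 —bump→ 2·10 = 20 —(−1)→ 19

12, 14, 15, 16, 17, 18, 19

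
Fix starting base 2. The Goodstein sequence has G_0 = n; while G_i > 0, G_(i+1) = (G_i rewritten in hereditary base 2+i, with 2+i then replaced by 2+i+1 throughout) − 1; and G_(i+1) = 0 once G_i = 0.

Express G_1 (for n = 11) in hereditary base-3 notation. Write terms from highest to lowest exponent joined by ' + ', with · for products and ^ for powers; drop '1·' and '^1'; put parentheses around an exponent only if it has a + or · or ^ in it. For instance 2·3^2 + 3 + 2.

3^(3 + 1) + 3

i=0: 11 = 2^(2 + 1) + 2 + 1 (b=2); 2→3: 3^(3 + 1) + 3 + 1 = 85; 85−1 = 84
i=1: 84 = 3^(3 + 1) + 3 (b=3); 3→4: 4^(4 + 1) + 4 = 1028; 1028−1 = 1027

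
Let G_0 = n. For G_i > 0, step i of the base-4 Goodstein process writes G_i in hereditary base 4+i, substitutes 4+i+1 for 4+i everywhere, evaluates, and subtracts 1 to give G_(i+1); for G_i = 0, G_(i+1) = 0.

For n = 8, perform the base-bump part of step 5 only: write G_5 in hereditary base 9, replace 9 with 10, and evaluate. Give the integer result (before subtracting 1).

10

8 —HB4→ 2·4 —bump→ 2·5 = 10 —(−1)→ 9
9 —HB5→ 5 + 4 —bump→ 6 + 4 = 10 —(−1)→ 9
9 —HB6→ 6 + 3 —bump→ 7 + 3 = 10 —(−1)→ 9
9 —HB7→ 7 + 2 —bump→ 8 + 2 = 10 —(−1)→ 9
9 —HB8→ 8 + 1 —bump→ 9 + 1 = 10 —(−1)→ 9
9 —HB9→ 9 —bump→ 10 = 10 —(−1)→ 9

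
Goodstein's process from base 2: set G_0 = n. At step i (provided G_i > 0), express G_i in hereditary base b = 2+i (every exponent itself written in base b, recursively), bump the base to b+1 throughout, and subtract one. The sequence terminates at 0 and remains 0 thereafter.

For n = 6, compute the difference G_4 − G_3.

43530

i=0: 6 = 2^2 + 2 (b=2); 2→3: 3^3 + 3 = 30; 30−1 = 29
i=1: 29 = 3^3 + 2 (b=3); 3→4: 4^4 + 2 = 258; 258−1 = 257
i=2: 257 = 4^4 + 1 (b=4); 4→5: 5^5 + 1 = 3126; 3126−1 = 3125
i=3: 3125 = 5^5 (b=5); 5→6: 6^6 = 46656; 46656−1 = 46655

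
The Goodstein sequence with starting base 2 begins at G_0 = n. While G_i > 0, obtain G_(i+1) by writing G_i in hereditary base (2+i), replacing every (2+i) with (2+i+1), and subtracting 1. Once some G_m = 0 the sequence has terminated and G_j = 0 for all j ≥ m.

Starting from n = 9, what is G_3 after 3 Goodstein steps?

base 2: 9 = 2^(2 + 1) + 1; at 3: 3^(3 + 1) + 1 = 82; next = 81
base 3: 81 = 3^(3 + 1); at 4: 4^(4 + 1) = 1024; next = 1023
base 4: 1023 = 3·4^4 + 3·4^3 + 3·4^2 + 3·4 + 3; at 5: 3·5^5 + 3·5^3 + 3·5^2 + 3·5 + 3 = 9843; next = 9842

9842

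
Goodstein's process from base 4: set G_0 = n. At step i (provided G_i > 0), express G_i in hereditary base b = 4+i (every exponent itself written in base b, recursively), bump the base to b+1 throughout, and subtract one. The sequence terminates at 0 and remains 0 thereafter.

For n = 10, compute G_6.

G_0=10  [base 4] 2·4 + 2  →[4↦5]→  2·5 + 2 = 12  −1 ⇒ G_1=11
G_1=11  [base 5] 2·5 + 1  →[5↦6]→  2·6 + 1 = 13  −1 ⇒ G_2=12
G_2=12  [base 6] 2·6  →[6↦7]→  2·7 = 14  −1 ⇒ G_3=13
G_3=13  [base 7] 7 + 6  →[7↦8]→  8 + 6 = 14  −1 ⇒ G_4=13
G_4=13  [base 8] 8 + 5  →[8↦9]→  9 + 5 = 14  −1 ⇒ G_5=13
G_5=13  [base 9] 9 + 4  →[9↦10]→  10 + 4 = 14  −1 ⇒ G_6=13

13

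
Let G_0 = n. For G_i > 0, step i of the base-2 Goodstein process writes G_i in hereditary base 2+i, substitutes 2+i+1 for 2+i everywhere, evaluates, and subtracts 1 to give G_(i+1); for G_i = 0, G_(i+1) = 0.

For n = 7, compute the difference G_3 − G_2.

base 2: 7 = 2^2 + 2 + 1; at 3: 3^3 + 3 + 1 = 31; next = 30
base 3: 30 = 3^3 + 3; at 4: 4^4 + 4 = 260; next = 259
base 4: 259 = 4^4 + 3; at 5: 5^5 + 3 = 3128; next = 3127

2868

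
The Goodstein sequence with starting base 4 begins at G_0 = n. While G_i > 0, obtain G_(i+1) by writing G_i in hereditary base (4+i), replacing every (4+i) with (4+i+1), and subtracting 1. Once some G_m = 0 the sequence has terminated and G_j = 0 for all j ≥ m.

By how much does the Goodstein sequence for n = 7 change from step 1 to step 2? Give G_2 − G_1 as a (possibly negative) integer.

G_0=7  [base 4] 4 + 3  →[4↦5]→  5 + 3 = 8  −1 ⇒ G_1=7
G_1=7  [base 5] 5 + 2  →[5↦6]→  6 + 2 = 8  −1 ⇒ G_2=7

0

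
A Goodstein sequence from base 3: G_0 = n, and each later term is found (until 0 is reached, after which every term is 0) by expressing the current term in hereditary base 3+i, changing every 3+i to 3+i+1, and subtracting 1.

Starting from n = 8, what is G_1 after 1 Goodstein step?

base 3: 8 = 2·3 + 2; at 4: 2·4 + 2 = 10; next = 9
base 4: 9 = 2·4 + 1; at 5: 2·5 + 1 = 11; next = 10

9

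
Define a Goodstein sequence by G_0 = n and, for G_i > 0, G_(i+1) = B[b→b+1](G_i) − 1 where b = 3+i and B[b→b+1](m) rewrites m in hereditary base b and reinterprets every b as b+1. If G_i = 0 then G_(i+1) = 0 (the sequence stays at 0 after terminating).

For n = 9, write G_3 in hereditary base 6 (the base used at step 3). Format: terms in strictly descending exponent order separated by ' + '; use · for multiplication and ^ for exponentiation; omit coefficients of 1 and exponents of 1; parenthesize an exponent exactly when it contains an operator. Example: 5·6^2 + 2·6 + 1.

3·6 + 1

9 —HB3→ 3^2 —bump→ 4^2 = 16 —(−1)→ 15
15 —HB4→ 3·4 + 3 —bump→ 3·5 + 3 = 18 —(−1)→ 17
17 —HB5→ 3·5 + 2 —bump→ 3·6 + 2 = 20 —(−1)→ 19
19 —HB6→ 3·6 + 1 —bump→ 3·7 + 1 = 22 —(−1)→ 21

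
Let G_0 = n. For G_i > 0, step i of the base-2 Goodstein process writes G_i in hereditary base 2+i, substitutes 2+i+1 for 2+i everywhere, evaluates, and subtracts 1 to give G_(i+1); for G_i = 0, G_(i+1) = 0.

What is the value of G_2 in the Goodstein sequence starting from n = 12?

1065

12 —HB2→ 2^(2 + 1) + 2^2 —bump→ 3^(3 + 1) + 3^3 = 108 —(−1)→ 107
107 —HB3→ 3^(3 + 1) + 2·3^2 + 2·3 + 2 —bump→ 4^(4 + 1) + 2·4^2 + 2·4 + 2 = 1066 —(−1)→ 1065
1065 —HB4→ 4^(4 + 1) + 2·4^2 + 2·4 + 1 —bump→ 5^(5 + 1) + 2·5^2 + 2·5 + 1 = 15686 —(−1)→ 15685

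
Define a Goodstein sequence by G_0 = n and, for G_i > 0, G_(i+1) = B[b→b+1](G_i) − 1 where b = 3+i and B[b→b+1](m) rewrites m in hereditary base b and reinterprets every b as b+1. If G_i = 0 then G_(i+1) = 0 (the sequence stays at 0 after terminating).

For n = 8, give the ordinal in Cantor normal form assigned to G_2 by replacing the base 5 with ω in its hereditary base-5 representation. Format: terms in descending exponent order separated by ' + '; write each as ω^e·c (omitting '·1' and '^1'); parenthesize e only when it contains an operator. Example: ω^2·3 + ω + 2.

G_0=8  [base 3] 2·3 + 2  →[3↦4]→  2·4 + 2 = 10  −1 ⇒ G_1=9
G_1=9  [base 4] 2·4 + 1  →[4↦5]→  2·5 + 1 = 11  −1 ⇒ G_2=10
G_2=10  [base 5] 2·5  →[5↦6]→  2·6 = 12  −1 ⇒ G_3=11

ω·2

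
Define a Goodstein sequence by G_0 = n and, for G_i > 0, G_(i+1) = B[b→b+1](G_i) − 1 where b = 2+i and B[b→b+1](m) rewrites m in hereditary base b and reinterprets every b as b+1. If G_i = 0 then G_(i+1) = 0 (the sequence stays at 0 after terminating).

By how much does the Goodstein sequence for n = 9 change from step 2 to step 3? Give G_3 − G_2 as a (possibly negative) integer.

8819

(0) 9|_2 = 2^(2 + 1) + 1 ↦ 3^(3 + 1) + 1|_3 = 82 ⇒ 81
(1) 81|_3 = 3^(3 + 1) ↦ 4^(4 + 1)|_4 = 1024 ⇒ 1023
(2) 1023|_4 = 3·4^4 + 3·4^3 + 3·4^2 + 3·4 + 3 ↦ 3·5^5 + 3·5^3 + 3·5^2 + 3·5 + 3|_5 = 9843 ⇒ 9842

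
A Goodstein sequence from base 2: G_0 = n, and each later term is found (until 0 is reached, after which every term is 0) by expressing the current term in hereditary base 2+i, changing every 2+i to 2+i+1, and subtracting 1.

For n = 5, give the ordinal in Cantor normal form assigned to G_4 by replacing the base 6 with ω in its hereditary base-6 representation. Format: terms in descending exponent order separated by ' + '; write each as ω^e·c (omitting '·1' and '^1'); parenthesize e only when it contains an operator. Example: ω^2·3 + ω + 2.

ω^3·3 + ω^2·3 + ω·3 + 1

G_0 = 5. HB_2(5) = 2^2 + 1. Bump = 28. G_1 = 27.
G_1 = 27. HB_3(27) = 3^3. Bump = 256. G_2 = 255.
G_2 = 255. HB_4(255) = 3·4^3 + 3·4^2 + 3·4 + 3. Bump = 468. G_3 = 467.
G_3 = 467. HB_5(467) = 3·5^3 + 3·5^2 + 3·5 + 2. Bump = 776. G_4 = 775.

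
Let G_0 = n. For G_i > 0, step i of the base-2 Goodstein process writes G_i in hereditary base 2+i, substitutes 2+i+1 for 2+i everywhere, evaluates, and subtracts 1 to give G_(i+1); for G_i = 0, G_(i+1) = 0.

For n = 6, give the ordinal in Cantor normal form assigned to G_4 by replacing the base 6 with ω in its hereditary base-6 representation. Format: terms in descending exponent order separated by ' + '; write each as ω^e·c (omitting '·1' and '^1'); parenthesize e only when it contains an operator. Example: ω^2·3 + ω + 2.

G_0=6  [base 2] 2^2 + 2  →[2↦3]→  3^3 + 3 = 30  −1 ⇒ G_1=29
G_1=29  [base 3] 3^3 + 2  →[3↦4]→  4^4 + 2 = 258  −1 ⇒ G_2=257
G_2=257  [base 4] 4^4 + 1  →[4↦5]→  5^5 + 1 = 3126  −1 ⇒ G_3=3125
G_3=3125  [base 5] 5^5  →[5↦6]→  6^6 = 46656  −1 ⇒ G_4=46655
G_4=46655  [base 6] 5·6^5 + 5·6^4 + 5·6^3 + 5·6^2 + 5·6 + 5  →[6↦7]→  5·7^5 + 5·7^4 + 5·7^3 + 5·7^2 + 5·7 + 5 = 98040  −1 ⇒ G_5=98039

ω^5·5 + ω^4·5 + ω^3·5 + ω^2·5 + ω·5 + 5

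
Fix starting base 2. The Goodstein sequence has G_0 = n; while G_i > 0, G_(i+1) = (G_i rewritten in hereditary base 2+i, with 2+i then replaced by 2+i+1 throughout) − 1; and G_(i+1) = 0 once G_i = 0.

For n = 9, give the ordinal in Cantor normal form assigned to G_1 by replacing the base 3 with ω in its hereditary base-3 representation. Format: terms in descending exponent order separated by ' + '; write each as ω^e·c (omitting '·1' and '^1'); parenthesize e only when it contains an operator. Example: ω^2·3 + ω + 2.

step 0: 9 = 2^(2 + 1) + 1; sub 3 for 2: 3^(3 + 1) + 1; = 82; G_1 = 82−1 = 81
step 1: 81 = 3^(3 + 1); sub 4 for 3: 4^(4 + 1); = 1024; G_2 = 1024−1 = 1023

ω^(ω + 1)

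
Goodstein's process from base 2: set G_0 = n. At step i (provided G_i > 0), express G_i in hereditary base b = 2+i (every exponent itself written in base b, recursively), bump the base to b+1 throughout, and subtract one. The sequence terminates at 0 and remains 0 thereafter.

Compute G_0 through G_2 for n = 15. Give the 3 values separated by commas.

15, 111, 1283

(0) 15|_2 = 2^(2 + 1) + 2^2 + 2 + 1 ↦ 3^(3 + 1) + 3^3 + 3 + 1|_3 = 112 ⇒ 111
(1) 111|_3 = 3^(3 + 1) + 3^3 + 3 ↦ 4^(4 + 1) + 4^4 + 4|_4 = 1284 ⇒ 1283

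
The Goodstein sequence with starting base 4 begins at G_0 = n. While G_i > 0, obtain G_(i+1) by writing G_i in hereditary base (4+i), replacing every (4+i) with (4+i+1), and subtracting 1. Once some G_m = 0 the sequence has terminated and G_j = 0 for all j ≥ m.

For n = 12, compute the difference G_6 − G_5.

1

i=0: 12 = 3·4 (b=4); 4→5: 3·5 = 15; 15−1 = 14
i=1: 14 = 2·5 + 4 (b=5); 5→6: 2·6 + 4 = 16; 16−1 = 15
i=2: 15 = 2·6 + 3 (b=6); 6→7: 2·7 + 3 = 17; 17−1 = 16
i=3: 16 = 2·7 + 2 (b=7); 7→8: 2·8 + 2 = 18; 18−1 = 17
i=4: 17 = 2·8 + 1 (b=8); 8→9: 2·9 + 1 = 19; 19−1 = 18
i=5: 18 = 2·9 (b=9); 9→10: 2·10 = 20; 20−1 = 19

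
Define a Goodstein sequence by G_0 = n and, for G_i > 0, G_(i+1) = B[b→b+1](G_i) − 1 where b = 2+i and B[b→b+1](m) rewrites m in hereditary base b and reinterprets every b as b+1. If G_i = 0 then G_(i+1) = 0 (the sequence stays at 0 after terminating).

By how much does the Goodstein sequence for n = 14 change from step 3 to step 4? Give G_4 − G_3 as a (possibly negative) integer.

G_0 = 14. HB_2(14) = 2^(2 + 1) + 2^2 + 2. Bump = 111. G_1 = 110.
G_1 = 110. HB_3(110) = 3^(3 + 1) + 3^3 + 2. Bump = 1282. G_2 = 1281.
G_2 = 1281. HB_4(1281) = 4^(4 + 1) + 4^4 + 1. Bump = 18751. G_3 = 18750.
G_3 = 18750. HB_5(18750) = 5^(5 + 1) + 5^5. Bump = 326592. G_4 = 326591.

307841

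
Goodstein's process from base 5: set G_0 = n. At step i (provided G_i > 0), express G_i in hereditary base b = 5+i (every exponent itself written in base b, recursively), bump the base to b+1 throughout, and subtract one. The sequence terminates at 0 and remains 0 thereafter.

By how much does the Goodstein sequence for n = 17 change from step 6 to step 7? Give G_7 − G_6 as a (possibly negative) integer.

17 —HB5→ 3·5 + 2 —bump→ 3·6 + 2 = 20 —(−1)→ 19
19 —HB6→ 3·6 + 1 —bump→ 3·7 + 1 = 22 —(−1)→ 21
21 —HB7→ 3·7 —bump→ 3·8 = 24 —(−1)→ 23
23 —HB8→ 2·8 + 7 —bump→ 2·9 + 7 = 25 —(−1)→ 24
24 —HB9→ 2·9 + 6 —bump→ 2·10 + 6 = 26 —(−1)→ 25
25 —HB10→ 2·10 + 5 —bump→ 2·11 + 5 = 27 —(−1)→ 26
26 —HB11→ 2·11 + 4 —bump→ 2·12 + 4 = 28 —(−1)→ 27

1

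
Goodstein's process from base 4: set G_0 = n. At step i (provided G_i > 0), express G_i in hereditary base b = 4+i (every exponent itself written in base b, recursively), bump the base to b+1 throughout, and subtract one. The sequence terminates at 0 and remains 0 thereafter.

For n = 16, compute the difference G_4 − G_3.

3

16 —HB4→ 4^2 —bump→ 5^2 = 25 —(−1)→ 24
24 —HB5→ 4·5 + 4 —bump→ 4·6 + 4 = 28 —(−1)→ 27
27 —HB6→ 4·6 + 3 —bump→ 4·7 + 3 = 31 —(−1)→ 30
30 —HB7→ 4·7 + 2 —bump→ 4·8 + 2 = 34 —(−1)→ 33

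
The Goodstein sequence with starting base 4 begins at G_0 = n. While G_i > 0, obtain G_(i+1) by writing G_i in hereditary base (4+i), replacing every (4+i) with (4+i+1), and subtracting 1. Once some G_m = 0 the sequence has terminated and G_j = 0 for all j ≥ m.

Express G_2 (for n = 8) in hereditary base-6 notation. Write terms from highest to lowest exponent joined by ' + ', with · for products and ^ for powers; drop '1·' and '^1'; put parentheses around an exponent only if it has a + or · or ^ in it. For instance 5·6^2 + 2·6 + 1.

i=0: 8 = 2·4 (b=4); 4→5: 2·5 = 10; 10−1 = 9
i=1: 9 = 5 + 4 (b=5); 5→6: 6 + 4 = 10; 10−1 = 9
i=2: 9 = 6 + 3 (b=6); 6→7: 7 + 3 = 10; 10−1 = 9

6 + 3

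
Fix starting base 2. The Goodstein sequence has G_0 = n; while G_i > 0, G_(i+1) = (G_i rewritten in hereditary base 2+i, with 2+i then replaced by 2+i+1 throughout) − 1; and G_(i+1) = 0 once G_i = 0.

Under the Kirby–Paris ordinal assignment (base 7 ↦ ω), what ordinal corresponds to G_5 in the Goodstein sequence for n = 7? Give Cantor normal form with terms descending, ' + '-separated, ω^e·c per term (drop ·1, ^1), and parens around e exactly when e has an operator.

ω^ω

i=0: 7 = 2^2 + 2 + 1 (b=2); 2→3: 3^3 + 3 + 1 = 31; 31−1 = 30
i=1: 30 = 3^3 + 3 (b=3); 3→4: 4^4 + 4 = 260; 260−1 = 259
i=2: 259 = 4^4 + 3 (b=4); 4→5: 5^5 + 3 = 3128; 3128−1 = 3127
i=3: 3127 = 5^5 + 2 (b=5); 5→6: 6^6 + 2 = 46658; 46658−1 = 46657
i=4: 46657 = 6^6 + 1 (b=6); 6→7: 7^7 + 1 = 823544; 823544−1 = 823543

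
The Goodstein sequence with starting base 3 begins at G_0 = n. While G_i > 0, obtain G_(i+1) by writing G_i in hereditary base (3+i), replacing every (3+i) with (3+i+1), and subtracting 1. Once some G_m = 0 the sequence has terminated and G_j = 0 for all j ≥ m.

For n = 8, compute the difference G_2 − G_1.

(0) 8|_3 = 2·3 + 2 ↦ 2·4 + 2|_4 = 10 ⇒ 9
(1) 9|_4 = 2·4 + 1 ↦ 2·5 + 1|_5 = 11 ⇒ 10

1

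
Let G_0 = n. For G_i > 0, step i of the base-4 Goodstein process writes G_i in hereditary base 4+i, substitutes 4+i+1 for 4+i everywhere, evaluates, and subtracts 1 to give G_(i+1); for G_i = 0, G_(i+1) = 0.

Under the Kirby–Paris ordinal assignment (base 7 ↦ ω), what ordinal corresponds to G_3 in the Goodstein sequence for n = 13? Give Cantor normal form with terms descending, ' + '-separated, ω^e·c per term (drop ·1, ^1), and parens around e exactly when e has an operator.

[0] 13 ≡ 3·4 + 1 (base 4). Lift 5: 16. −1: 15.
[1] 15 ≡ 3·5 (base 5). Lift 6: 18. −1: 17.
[2] 17 ≡ 2·6 + 5 (base 6). Lift 7: 19. −1: 18.
[3] 18 ≡ 2·7 + 4 (base 7). Lift 8: 20. −1: 19.

ω·2 + 4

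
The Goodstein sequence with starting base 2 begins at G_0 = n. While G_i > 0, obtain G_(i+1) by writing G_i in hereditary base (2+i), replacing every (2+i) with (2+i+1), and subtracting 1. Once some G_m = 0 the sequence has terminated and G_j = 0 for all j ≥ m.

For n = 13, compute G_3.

16092

13 —HB2→ 2^(2 + 1) + 2^2 + 1 —bump→ 3^(3 + 1) + 3^3 + 1 = 109 —(−1)→ 108
108 —HB3→ 3^(3 + 1) + 3^3 —bump→ 4^(4 + 1) + 4^4 = 1280 —(−1)→ 1279
1279 —HB4→ 4^(4 + 1) + 3·4^3 + 3·4^2 + 3·4 + 3 —bump→ 5^(5 + 1) + 3·5^3 + 3·5^2 + 3·5 + 3 = 16093 —(−1)→ 16092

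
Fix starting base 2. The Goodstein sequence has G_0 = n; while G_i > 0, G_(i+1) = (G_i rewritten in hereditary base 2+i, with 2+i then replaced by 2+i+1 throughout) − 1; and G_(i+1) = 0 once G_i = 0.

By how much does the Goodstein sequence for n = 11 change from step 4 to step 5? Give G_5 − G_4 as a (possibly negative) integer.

5484864

(0) 11|_2 = 2^(2 + 1) + 2 + 1 ↦ 3^(3 + 1) + 3 + 1|_3 = 85 ⇒ 84
(1) 84|_3 = 3^(3 + 1) + 3 ↦ 4^(4 + 1) + 4|_4 = 1028 ⇒ 1027
(2) 1027|_4 = 4^(4 + 1) + 3 ↦ 5^(5 + 1) + 3|_5 = 15628 ⇒ 15627
(3) 15627|_5 = 5^(5 + 1) + 2 ↦ 6^(6 + 1) + 2|_6 = 279938 ⇒ 279937
(4) 279937|_6 = 6^(6 + 1) + 1 ↦ 7^(7 + 1) + 1|_7 = 5764802 ⇒ 5764801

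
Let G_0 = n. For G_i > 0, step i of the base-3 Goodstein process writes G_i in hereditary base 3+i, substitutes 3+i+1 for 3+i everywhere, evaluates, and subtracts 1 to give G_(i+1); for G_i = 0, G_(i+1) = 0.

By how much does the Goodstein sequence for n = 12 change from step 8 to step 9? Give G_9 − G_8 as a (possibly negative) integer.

6

i=0: 12 = 3^2 + 3 (b=3); 3→4: 4^2 + 4 = 20; 20−1 = 19
i=1: 19 = 4^2 + 3 (b=4); 4→5: 5^2 + 3 = 28; 28−1 = 27
i=2: 27 = 5^2 + 2 (b=5); 5→6: 6^2 + 2 = 38; 38−1 = 37
i=3: 37 = 6^2 + 1 (b=6); 6→7: 7^2 + 1 = 50; 50−1 = 49
i=4: 49 = 7^2 (b=7); 7→8: 8^2 = 64; 64−1 = 63
i=5: 63 = 7·8 + 7 (b=8); 8→9: 7·9 + 7 = 70; 70−1 = 69
i=6: 69 = 7·9 + 6 (b=9); 9→10: 7·10 + 6 = 76; 76−1 = 75
i=7: 75 = 7·10 + 5 (b=10); 10→11: 7·11 + 5 = 82; 82−1 = 81
i=8: 81 = 7·11 + 4 (b=11); 11→12: 7·12 + 4 = 88; 88−1 = 87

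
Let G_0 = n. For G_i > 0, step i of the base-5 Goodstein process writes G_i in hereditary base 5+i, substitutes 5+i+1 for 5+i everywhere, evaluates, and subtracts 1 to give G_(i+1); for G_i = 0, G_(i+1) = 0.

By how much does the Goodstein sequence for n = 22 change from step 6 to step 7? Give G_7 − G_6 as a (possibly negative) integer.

2

base 5: 22 = 4·5 + 2; at 6: 4·6 + 2 = 26; next = 25
base 6: 25 = 4·6 + 1; at 7: 4·7 + 1 = 29; next = 28
base 7: 28 = 4·7; at 8: 4·8 = 32; next = 31
base 8: 31 = 3·8 + 7; at 9: 3·9 + 7 = 34; next = 33
base 9: 33 = 3·9 + 6; at 10: 3·10 + 6 = 36; next = 35
base 10: 35 = 3·10 + 5; at 11: 3·11 + 5 = 38; next = 37
base 11: 37 = 3·11 + 4; at 12: 3·12 + 4 = 40; next = 39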